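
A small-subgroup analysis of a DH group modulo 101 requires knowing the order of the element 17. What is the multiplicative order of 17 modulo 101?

10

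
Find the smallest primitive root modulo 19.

2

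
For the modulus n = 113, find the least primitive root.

φ(113) = 113 − 1 = 112 = 2^4 · 7.
Test candidates g = 2, 3, … against the prime factors q ∈ {2, 7} of φ(113): g is a generator iff g^(112/q) ≢ 1 for every such q.
g = 2: 2^56 ≡ 1 — hits 1, so not a primitive root.
g = 3: 3^56 ≡ 112; 3^16 ≡ 49 — none is 1, so 3 is a primitive root.
The smallest primitive root modulo 113 is 3.

3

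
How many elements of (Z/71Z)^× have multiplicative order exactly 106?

φ(71) = 71 − 1 = 70 = 2 · 5 · 7.
In a cyclic group of order 70, there are φ(d) elements of order d for each divisor d of 70, and zero for non-divisors.
Since 106 ∤ 70, the count is 0.

0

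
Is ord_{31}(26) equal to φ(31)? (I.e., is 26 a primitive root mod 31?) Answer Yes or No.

φ(31) = 31 − 1 = 30 = 2 · 3 · 5.
An element g generates (Z/31Z)^× iff g^(30/q) ≢ 1 (mod 31) for each prime q ∈ {2, 3, 5}.
26^15 ≡ 30 (mod 31)  [q = 2: ≢ 1 ✓]
26^10 ≡ 5 (mod 31)  [q = 3: ≢ 1 ✓]
26^6 ≡ 1 (mod 31)  [q = 5: ≡ 1 ✗]
The check at q = 5 fails, so 26 generates a proper subgroup.

No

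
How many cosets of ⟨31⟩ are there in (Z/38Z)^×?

3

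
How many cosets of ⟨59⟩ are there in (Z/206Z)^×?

2

By Lagrange's theorem, ord_206(59) divides φ(206) = φ(2)·φ(103) = 1·102 = 102 = 2 · 3 · 17.
Divisors of 102: 1, 2, 3, 6, 17, 34, 51, 102.
Compute 59^d (mod 206) for the divisors d until we hit 1:
59^1 ≡ 59 (mod 206)
59^2 ≡ 185 (mod 206)
59^3 ≡ 203 (mod 206)
59^6 ≡ 9 (mod 206)
59^17 ≡ 159 (mod 206)
59^34 ≡ 149 (mod 206)
59^51 ≡ 1 (mod 206) ✓
So ord_206(59) = 51, hence |⟨59⟩| = 51.
[(Z/206Z)^× : ⟨59⟩] = 102/51 = 2.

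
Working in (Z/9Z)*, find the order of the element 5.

Since 5 ∈ (Z/9Z)^×, its order divides φ(9) = φ(3^2) = 3·(3−1) = 6 = 2 · 3.
Divisors of 6: 1, 2, 3, 6.
Check 5^d mod 9 for each divisor in increasing order:
5^1 ≡ 5
5^2 ≡ 7
5^3 ≡ 8
5^6 ≡ 1
Hence ord(5) = 6.

6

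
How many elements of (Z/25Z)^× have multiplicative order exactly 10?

4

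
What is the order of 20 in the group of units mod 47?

46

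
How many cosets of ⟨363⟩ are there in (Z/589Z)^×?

6

By Lagrange's theorem, ord_589(363) divides φ(589) = φ(19·31) = (19−1)·(31−1) = 18·30 = 540 = 2^2 · 3^3 · 5.
Divisors of 540: 1, 2, 3, 4, 5, 6, 9, 10, 12, 15, 18, 20, 27, 30, 36, 45, 54, 60, 90, 108, 135, 180, 270, 540.
Check 363^d mod 589 for each divisor in increasing order:
363^1 ≡ 363 (mod 589)
363^2 ≡ 422 (mod 589)
363^3 ≡ 46 (mod 589)
363^4 ≡ 206 (mod 589)
363^5 ≡ 564 (mod 589)
363^6 ≡ 349 (mod 589)
363^9 ≡ 151 (mod 589)
363^10 ≡ 36 (mod 589)
363^12 ≡ 467 (mod 589)
363^15 ≡ 278 (mod 589)
363^18 ≡ 419 (mod 589)
363^20 ≡ 118 (mod 589)
363^27 ≡ 246 (mod 589)
363^30 ≡ 125 (mod 589)
363^36 ≡ 39 (mod 589)
363^45 ≡ 588 (mod 589)
363^54 ≡ 438 (mod 589)
363^60 ≡ 311 (mod 589)
363^90 ≡ 1 (mod 589) ✓
Thus |⟨363⟩| = ord(363) = 90.
[(Z/589Z)^× : ⟨363⟩] = 540/90 = 6.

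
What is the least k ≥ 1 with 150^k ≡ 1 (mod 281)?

280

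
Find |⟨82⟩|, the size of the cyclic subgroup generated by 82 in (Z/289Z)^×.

ord(82) | φ(289) = φ(17^2) = 17·(17−1) = 272 = 2^4 · 17.
Divisors of 272: 1, 2, 4, 8, 16, 17, 34, 68, 136, 272.
Check 82^d mod 289 for each divisor in increasing order:
82^1 ≡ 82
82^2 ≡ 77
82^4 ≡ 149
82^8 ≡ 237
82^16 ≡ 103
82^17 ≡ 65
82^34 ≡ 179
82^68 ≡ 251
82^136 ≡ 288
82^272 ≡ 1
So ord_289(82) = 272.

272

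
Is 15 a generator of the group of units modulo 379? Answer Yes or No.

Yes

φ(379) = 379 − 1 = 378 = 2 · 3^3 · 7.
It suffices to check that the order of 15 is not a proper divisor of 378: compute 15^(378/q) for q ∈ {2, 3, 7}.
15^189 ≡ 378 (mod 379)  [q = 2: ≢ 1 ✓]
15^126 ≡ 51 (mod 379)  [q = 3: ≢ 1 ✓]
15^54 ≡ 125 (mod 379)  [q = 7: ≢ 1 ✓]
Every test exponent gives a nontrivial residue, hence 15 generates the full group.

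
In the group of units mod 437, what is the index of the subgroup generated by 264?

2

Since 264 ∈ (Z/437Z)^×, its order divides φ(437) = φ(19·23) = (19−1)·(23−1) = 18·22 = 396 = 2^2 · 3^2 · 11.
Divisors of 396: 1, 2, 3, 4, 6, 9, 11, 12, 18, 22, 33, 36, 44, 66, 99, 132, 198, 396.
Compute 264^d (mod 437) for the divisors d until we hit 1:
264^1 ≡ 264
264^2 ≡ 213
264^3 ≡ 296
264^4 ≡ 358
264^6 ≡ 216
264^9 ≡ 134
264^11 ≡ 137
264^12 ≡ 334
264^18 ≡ 39
264^22 ≡ 415
264^33 ≡ 45
264^36 ≡ 210
264^44 ≡ 47
264^66 ≡ 277
264^99 ≡ 229
264^132 ≡ 254
264^198 ≡ 1
Thus |⟨264⟩| = ord(264) = 198.
The index is φ(437) / ord(264) = 396 / 198 = 2.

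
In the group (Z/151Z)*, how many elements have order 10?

φ(151) = 151 − 1 = 150 = 2 · 3 · 5^2.
In a cyclic group of order 150, there are φ(d) elements of order d for each divisor d of 150, and zero for non-divisors.
10 = 2 · 5 divides 150, and φ(10) = 4.

4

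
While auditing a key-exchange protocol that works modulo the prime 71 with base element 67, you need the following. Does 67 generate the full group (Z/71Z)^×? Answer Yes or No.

φ(71) = 71 − 1 = 70 = 2 · 5 · 7.
It suffices to check that the order of 67 is not a proper divisor of 70: compute 67^(70/q) for q ∈ {2, 5, 7}.
67^35 ≡ 70 (mod 71)  [q = 2: ≢ 1 ✓]
67^14 ≡ 5 (mod 71)  [q = 5: ≢ 1 ✓]
67^10 ≡ 48 (mod 71)  [q = 7: ≢ 1 ✓]
None equal 1, so ord_71(67) = 70: 67 is a primitive root.

Yes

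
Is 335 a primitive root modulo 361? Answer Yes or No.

No

φ(361) = φ(19^2) = 19·(19−1) = 342 = 2 · 3^2 · 19.
It suffices to check that the order of 335 is not a proper divisor of 342: compute 335^(342/q) for q ∈ {2, 3, 19}.
335^171 ≡ 360 (mod 361)  [q = 2: ≢ 1 ✓]
335^114 ≡ 1 (mod 361)  [q = 3: ≡ 1 ✗]
335^18 ≡ 39 (mod 361)  [q = 19: ≢ 1 ✓]
Since 335^114 ≡ 1, the order of 335 divides 114 < 342, so 335 is not a primitive root.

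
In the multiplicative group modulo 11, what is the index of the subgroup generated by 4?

2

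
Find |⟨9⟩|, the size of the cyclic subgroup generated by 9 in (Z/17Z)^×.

ord(9) | φ(17) = 17 − 1 = 16 = 2^4.
Divisors of 16: 1, 2, 4, 8, 16.
Check 9^d mod 17 for each divisor in increasing order:
9^1 ≡ 9 (mod 17)
9^2 ≡ 13 (mod 17)
9^4 ≡ 16 (mod 17)
9^8 ≡ 1 (mod 17) ✓
Hence ord(9) = 8.

8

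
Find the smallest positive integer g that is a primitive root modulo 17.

3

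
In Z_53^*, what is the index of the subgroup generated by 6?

2

The order of 6 must divide φ(53) = 53 − 1 = 52 = 2^2 · 13.
Divisors of 52: 1, 2, 4, 13, 26, 52.
Check 6^d mod 53 for each divisor in increasing order:
6^1 ≡ 6 (mod 53)
6^2 ≡ 36 (mod 53)
6^4 ≡ 24 (mod 53)
6^13 ≡ 52 (mod 53)
6^26 ≡ 1 (mod 53) ✓
So ord_53(6) = 26, hence |⟨6⟩| = 26.
Index = |(Z/53Z)^×| / |⟨6⟩| = 52 / 26 = 2.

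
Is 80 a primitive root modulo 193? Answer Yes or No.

Yes

φ(193) = 193 − 1 = 192 = 2^6 · 3.
An element g generates (Z/193Z)^× iff g^(192/q) ≢ 1 (mod 193) for each prime q ∈ {2, 3}.
80^96 ≡ 192 (mod 193)  [q = 2: ≢ 1 ✓]
80^64 ≡ 108 (mod 193)  [q = 3: ≢ 1 ✓]
Every test exponent gives a nontrivial residue, hence 80 generates the full group.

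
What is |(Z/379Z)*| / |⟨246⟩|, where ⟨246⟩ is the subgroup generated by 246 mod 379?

By Lagrange's theorem, ord_379(246) divides φ(379) = 379 − 1 = 378 = 2 · 3^3 · 7.
Divisors of 378: 1, 2, 3, 6, 7, 9, 14, 18, 21, 27, 42, 54, 63, 126, 189, 378.
Test each divisor d:
246^1 ≡ 246 (mod 379)
246^2 ≡ 255 (mod 379)
246^3 ≡ 195 (mod 379)
246^6 ≡ 125 (mod 379)
246^7 ≡ 51 (mod 379)
246^9 ≡ 119 (mod 379)
246^14 ≡ 327 (mod 379)
246^18 ≡ 138 (mod 379)
246^21 ≡ 1 (mod 379) ✓
Thus |⟨246⟩| = ord(246) = 21.
[(Z/379Z)^× : ⟨246⟩] = 378/21 = 18.

18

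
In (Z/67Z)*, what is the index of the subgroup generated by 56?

2

By Lagrange's theorem, ord_67(56) divides φ(67) = 67 − 1 = 66 = 2 · 3 · 11.
Divisors of 66: 1, 2, 3, 6, 11, 22, 33, 66.
Test each divisor d:
56^1 ≡ 56
56^2 ≡ 54
56^3 ≡ 9
56^6 ≡ 14
56^11 ≡ 37
56^22 ≡ 29
56^33 ≡ 1
Thus |⟨56⟩| = ord(56) = 33.
[(Z/67Z)^× : ⟨56⟩] = 66/33 = 2.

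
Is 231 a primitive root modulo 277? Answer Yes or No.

Yes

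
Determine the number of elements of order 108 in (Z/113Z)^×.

0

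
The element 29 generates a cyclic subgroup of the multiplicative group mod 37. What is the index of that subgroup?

3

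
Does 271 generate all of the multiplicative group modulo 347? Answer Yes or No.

No

φ(347) = 347 − 1 = 346 = 2 · 173.
271 is a primitive root mod 347 iff 271^(φ(347)/q) ≢ 1 for every prime q | φ(347), i.e. q ∈ {2, 173}.
271^173 ≡ 1 (mod 347)  [q = 2: ≡ 1 ✗]
271^2 ≡ 224 (mod 347)  [q = 173: ≢ 1 ✓]
Since 271^173 ≡ 1, the order of 271 divides 173 < 346, so 271 is not a primitive root.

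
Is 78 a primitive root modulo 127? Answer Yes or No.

Yes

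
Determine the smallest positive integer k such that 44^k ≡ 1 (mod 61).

60

By Lagrange's theorem, ord_61(44) divides φ(61) = 61 − 1 = 60 = 2^2 · 3 · 5.
Divisors of 60: 1, 2, 3, 4, 5, 6, 10, 12, 15, 20, 30, 60.
Check 44^d mod 61 for each divisor in increasing order:
44^1 ≡ 44 (mod 61)
44^2 ≡ 45 (mod 61)
44^3 ≡ 28 (mod 61)
44^4 ≡ 12 (mod 61)
44^5 ≡ 40 (mod 61)
44^6 ≡ 52 (mod 61)
44^10 ≡ 14 (mod 61)
44^12 ≡ 20 (mod 61)
44^15 ≡ 11 (mod 61)
44^20 ≡ 13 (mod 61)
44^30 ≡ 60 (mod 61)
44^60 ≡ 1 (mod 61) ✓
Therefore the multiplicative order of 44 modulo 61 is 60.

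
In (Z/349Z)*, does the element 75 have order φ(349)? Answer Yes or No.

No

φ(349) = 349 − 1 = 348 = 2^2 · 3 · 29.
75 is a primitive root mod 349 iff 75^(φ(349)/q) ≢ 1 for every prime q | φ(349), i.e. q ∈ {2, 3, 29}.
75^174 ≡ 1 (mod 349)  [q = 2: ≡ 1 ✗]
75^116 ≡ 1 (mod 349)  [q = 3: ≡ 1 ✗]
75^12 ≡ 304 (mod 349)  [q = 29: ≢ 1 ✓]
The check at q = 2 fails, so 75 generates a proper subgroup.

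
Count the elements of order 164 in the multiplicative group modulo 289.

φ(289) = φ(17^2) = 17·(17−1) = 272 = 2^4 · 17.
Since (Z/289Z)^× is cyclic of order 272, the number of elements of order d is φ(d) when d | 272 and 0 otherwise.
Here 272 is not a multiple of 164, so there are no elements of order 164.

0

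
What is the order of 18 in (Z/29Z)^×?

28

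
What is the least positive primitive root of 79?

3

φ(79) = 79 − 1 = 78 = 2 · 3 · 13.
g is a primitive root iff g^(78/q) ≢ 1 (mod 79) for each prime q ∈ {2, 3, 13}.
g = 2: 2^39 ≡ 1 — hits 1, so not a primitive root.
g = 3: 3^39 ≡ 78; 3^26 ≡ 23; 3^6 ≡ 18 — none is 1, so 3 is a primitive root.
So 3 is the smallest generator of (Z/79Z)^×.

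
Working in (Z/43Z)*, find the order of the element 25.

21

Since 25 ∈ (Z/43Z)^×, its order divides φ(43) = 43 − 1 = 42 = 2 · 3 · 7.
Divisors of 42: 1, 2, 3, 6, 7, 14, 21, 42.
Compute 25^d (mod 43) for the divisors d until we hit 1:
25^1 ≡ 25 (mod 43)
25^2 ≡ 23 (mod 43)
25^3 ≡ 16 (mod 43)
25^6 ≡ 41 (mod 43)
25^7 ≡ 36 (mod 43)
25^14 ≡ 6 (mod 43)
25^21 ≡ 1 (mod 43) ✓
So ord_43(25) = 21.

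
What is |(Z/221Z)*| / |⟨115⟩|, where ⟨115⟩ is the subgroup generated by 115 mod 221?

16

ord(115) | φ(221) = φ(13·17) = (13−1)·(17−1) = 12·16 = 192 = 2^6 · 3.
Divisors of 192: 1, 2, 3, 4, 6, 8, 12, 16, 24, 32, 48, 64, 96, 192.
Test each divisor d:
115^1 ≡ 115 (mod 221)
115^2 ≡ 186 (mod 221)
115^3 ≡ 174 (mod 221)
115^4 ≡ 120 (mod 221)
115^6 ≡ 220 (mod 221)
115^8 ≡ 35 (mod 221)
115^12 ≡ 1 (mod 221) ✓
Thus |⟨115⟩| = ord(115) = 12.
Index = |(Z/221Z)^×| / |⟨115⟩| = 192 / 12 = 16.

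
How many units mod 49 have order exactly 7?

6

φ(49) = φ(7^2) = 7·(7−1) = 42 = 2 · 3 · 7.
(Z/49Z)^× is cyclic (|G| = 42); a cyclic group of order m has exactly φ(d) elements of each order d | m, and none otherwise.
7 | 42, and φ(7) = 7 − 1 = 6.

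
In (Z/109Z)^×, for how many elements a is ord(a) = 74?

φ(109) = 109 − 1 = 108 = 2^2 · 3^3.
In a cyclic group of order 108, there are φ(d) elements of order d for each divisor d of 108, and zero for non-divisors.
Since 74 ∤ 108, the count is 0.

0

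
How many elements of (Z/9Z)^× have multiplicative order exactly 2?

1

φ(9) = φ(3^2) = 3·(3−1) = 6 = 2 · 3.
(Z/9Z)^× is cyclic (|G| = 6); a cyclic group of order m has exactly φ(d) elements of each order d | m, and none otherwise.
2 | 6, and φ(2) = 2 − 1 = 1.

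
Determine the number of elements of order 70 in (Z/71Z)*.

24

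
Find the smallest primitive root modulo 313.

10

φ(313) = 313 − 1 = 312 = 2^3 · 3 · 13.
g is a primitive root iff g^(312/q) ≢ 1 (mod 313) for each prime q ∈ {2, 3, 13}.
g = 2: 2^156 ≡ 1 — hits 1, so not a primitive root.
g = 3: 3^156 ≡ 1 — hits 1, so not a primitive root.
g = 4: 4^156 ≡ 1 — hits 1, so not a primitive root.
g = 5: 5^156 ≡ 312; 5^104 ≡ 1 — hits 1, so not a primitive root.
g = 6: 6^156 ≡ 1 — hits 1, so not a primitive root.
g = 7: 7^156 ≡ 312; 7^104 ≡ 1 — hits 1, so not a primitive root.
g = 8: 8^156 ≡ 1 — hits 1, so not a primitive root.
g = 9: 9^156 ≡ 1 — hits 1, so not a primitive root.
g = 10: 10^156 ≡ 312; 10^104 ≡ 214; 10^24 ≡ 103 — none is 1, so 10 is a primitive root.
Hence the least primitive root of 313 is 10.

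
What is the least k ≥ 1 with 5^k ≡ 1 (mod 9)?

6

By Lagrange's theorem, ord_9(5) divides φ(9) = φ(3^2) = 3·(3−1) = 6 = 2 · 3.
Divisors of 6: 1, 2, 3, 6.
Check 5^d mod 9 for each divisor in increasing order:
5^1 ≡ 5 (mod 9)
5^2 ≡ 7 (mod 9)
5^3 ≡ 8 (mod 9)
5^6 ≡ 1 (mod 9) ✓
Hence ord(5) = 6.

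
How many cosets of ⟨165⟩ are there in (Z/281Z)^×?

Since 165 ∈ (Z/281Z)^×, its order divides φ(281) = 281 − 1 = 280 = 2^3 · 5 · 7.
Divisors of 280: 1, 2, 4, 5, 7, 8, 10, 14, 20, 28, 35, 40, 56, 70, 140, 280.
Check 165^d mod 281 for each divisor in increasing order:
165^1 ≡ 165 (mod 281)
165^2 ≡ 249 (mod 281)
165^4 ≡ 181 (mod 281)
165^5 ≡ 79 (mod 281)
165^7 ≡ 1 (mod 281) ✓
So ord_281(165) = 7, hence |⟨165⟩| = 7.
[(Z/281Z)^× : ⟨165⟩] = 280/7 = 40.

40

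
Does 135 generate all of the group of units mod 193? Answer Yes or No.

Yes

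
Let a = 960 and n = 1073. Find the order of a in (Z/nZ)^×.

252

Since 960 ∈ (Z/1073Z)^×, its order divides φ(1073) = φ(29·37) = (29−1)·(37−1) = 28·36 = 1008 = 2^4 · 3^2 · 7.
Divisors of 1008: 1, 2, 3, 4, 6, 7, 8, 9, 12, 14, 16, 18, 21, 24, 28, 36, 42, 48, 56, 63, 72, 84, 112, 126, 144, 168, 252, 336, 504, 1008.
Evaluate successive powers at the divisors of 1008:
960^1 ≡ 960 (mod 1073)
960^2 ≡ 966 (mod 1073)
960^3 ≡ 288 (mod 1073)
960^4 ≡ 719 (mod 1073)
960^6 ≡ 323 (mod 1073)
960^7 ≡ 1056 (mod 1073)
960^8 ≡ 848 (mod 1073)
960^9 ≡ 746 (mod 1073)
960^12 ≡ 248 (mod 1073)
960^14 ≡ 289 (mod 1073)
960^16 ≡ 194 (mod 1073)
960^18 ≡ 702 (mod 1073)
960^21 ≡ 452 (mod 1073)
960^24 ≡ 343 (mod 1073)
960^28 ≡ 900 (mod 1073)
960^36 ≡ 297 (mod 1073)
960^42 ≡ 434 (mod 1073)
960^48 ≡ 692 (mod 1073)
960^56 ≡ 958 (mod 1073)
960^63 ≡ 882 (mod 1073)
960^72 ≡ 223 (mod 1073)
960^84 ≡ 581 (mod 1073)
960^112 ≡ 349 (mod 1073)
960^126 ≡ 1072 (mod 1073)
960^144 ≡ 371 (mod 1073)
960^168 ≡ 639 (mod 1073)
960^252 ≡ 1 (mod 1073) ✓
So ord_1073(960) = 252.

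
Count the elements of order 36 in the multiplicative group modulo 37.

φ(37) = 37 − 1 = 36 = 2^2 · 3^2.
(Z/37Z)^× is cyclic (|G| = 36); a cyclic group of order m has exactly φ(d) elements of each order d | m, and none otherwise.
36 = 2^2 · 3^2 divides 36, and φ(36) = 12.

12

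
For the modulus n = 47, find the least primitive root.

5

φ(47) = 47 − 1 = 46 = 2 · 23.
g is a primitive root iff g^(46/q) ≢ 1 (mod 47) for each prime q ∈ {2, 23}.
g = 2: 2^23 ≡ 1 — hits 1, so not a primitive root.
g = 3: 3^23 ≡ 1 — hits 1, so not a primitive root.
g = 4: 4^23 ≡ 1 — hits 1, so not a primitive root.
g = 5: 5^23 ≡ 46; 5^2 ≡ 25 — none is 1, so 5 is a primitive root.
So 5 is the smallest generator of (Z/47Z)^×.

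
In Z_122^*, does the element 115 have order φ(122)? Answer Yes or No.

φ(122) = φ(2)·φ(61) = 1·60 = 60 = 2^2 · 3 · 5.
Test 115^(60/q) mod 122 for each prime factor q of 60:
115^30 ≡ 121 (mod 122)  [q = 2: ≢ 1 ✓]
115^20 ≡ 47 (mod 122)  [q = 3: ≢ 1 ✓]
115^12 ≡ 95 (mod 122)  [q = 5: ≢ 1 ✓]
None equal 1, so ord_122(115) = 60: 115 is a primitive root.

Yes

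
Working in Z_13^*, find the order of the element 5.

4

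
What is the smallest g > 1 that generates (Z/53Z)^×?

2

φ(53) = 53 − 1 = 52 = 2^2 · 13.
g is a primitive root iff g^(52/q) ≢ 1 (mod 53) for each prime q ∈ {2, 13}.
g = 2: 2^26 ≡ 52; 2^4 ≡ 16 — none is 1, so 2 is a primitive root.
Hence the least primitive root of 53 is 2.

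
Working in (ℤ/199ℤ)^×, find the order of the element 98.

33

Since 98 ∈ (Z/199Z)^×, its order divides φ(199) = 199 − 1 = 198 = 2 · 3^2 · 11.
Divisors of 198: 1, 2, 3, 6, 9, 11, 18, 22, 33, 66, 99, 198.
Test each divisor d:
98^1 ≡ 98 (mod 199)
98^2 ≡ 52 (mod 199)
98^3 ≡ 121 (mod 199)
98^6 ≡ 114 (mod 199)
98^9 ≡ 63 (mod 199)
98^11 ≡ 92 (mod 199)
98^18 ≡ 188 (mod 199)
98^22 ≡ 106 (mod 199)
98^33 ≡ 1 (mod 199) ✓
Hence ord(98) = 33.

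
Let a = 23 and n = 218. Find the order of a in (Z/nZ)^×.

ord(23) | φ(218) = φ(2)·φ(109) = 1·108 = 108 = 2^2 · 3^3.
Divisors of 108: 1, 2, 3, 4, 6, 9, 12, 18, 27, 36, 54, 108.
Test each divisor d:
23^1 ≡ 23 (mod 218)
23^2 ≡ 93 (mod 218)
23^3 ≡ 177 (mod 218)
23^4 ≡ 147 (mod 218)
23^6 ≡ 155 (mod 218)
23^9 ≡ 185 (mod 218)
23^12 ≡ 45 (mod 218)
23^18 ≡ 217 (mod 218)
23^27 ≡ 33 (mod 218)
23^36 ≡ 1 (mod 218) ✓
Hence ord(23) = 36.

36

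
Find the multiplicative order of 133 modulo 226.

112

The order of 133 must divide φ(226) = φ(2)·φ(113) = 1·112 = 112 = 2^4 · 7.
Divisors of 112: 1, 2, 4, 7, 8, 14, 16, 28, 56, 112.
Compute 133^d (mod 226) for the divisors d until we hit 1:
133^1 ≡ 133 (mod 226)
133^2 ≡ 61 (mod 226)
133^4 ≡ 105 (mod 226)
133^7 ≡ 71 (mod 226)
133^8 ≡ 177 (mod 226)
133^14 ≡ 69 (mod 226)
133^16 ≡ 141 (mod 226)
133^28 ≡ 15 (mod 226)
133^56 ≡ 225 (mod 226)
133^112 ≡ 1 (mod 226) ✓
So ord_226(133) = 112.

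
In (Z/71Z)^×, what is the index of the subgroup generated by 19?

2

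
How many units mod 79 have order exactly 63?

0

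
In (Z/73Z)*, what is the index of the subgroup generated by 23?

2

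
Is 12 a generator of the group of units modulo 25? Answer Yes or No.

Yes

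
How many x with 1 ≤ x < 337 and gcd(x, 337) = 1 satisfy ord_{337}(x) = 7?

6

φ(337) = 337 − 1 = 336 = 2^4 · 3 · 7.
Since (Z/337Z)^× is cyclic of order 336, the number of elements of order d is φ(d) when d | 336 and 0 otherwise.
7 | 336, and φ(7) = 7 − 1 = 6.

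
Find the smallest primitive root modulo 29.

φ(29) = 29 − 1 = 28 = 2^2 · 7.
g is a primitive root iff g^(28/q) ≢ 1 (mod 29) for each prime q ∈ {2, 7}.
g = 2: 2^14 ≡ 28; 2^4 ≡ 16 — none is 1, so 2 is a primitive root.
The smallest primitive root modulo 29 is 2.

2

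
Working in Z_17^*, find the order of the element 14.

16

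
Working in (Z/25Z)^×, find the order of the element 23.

Since 23 ∈ (Z/25Z)^×, its order divides φ(25) = φ(5^2) = 5·(5−1) = 20 = 2^2 · 5.
Divisors of 20: 1, 2, 4, 5, 10, 20.
Test each divisor d:
23^1 ≡ 23 (mod 25)
23^2 ≡ 4 (mod 25)
23^4 ≡ 16 (mod 25)
23^5 ≡ 18 (mod 25)
23^10 ≡ 24 (mod 25)
23^20 ≡ 1 (mod 25) ✓
Hence ord(23) = 20.

20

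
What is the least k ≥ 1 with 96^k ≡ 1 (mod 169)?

ord(96) | φ(169) = φ(13^2) = 13·(13−1) = 156 = 2^2 · 3 · 13.
Divisors of 156: 1, 2, 3, 4, 6, 12, 13, 26, 39, 52, 78, 156.
Evaluate successive powers at the divisors of 156:
96^1 ≡ 96
96^2 ≡ 90
96^3 ≡ 21
96^4 ≡ 157
96^6 ≡ 103
96^12 ≡ 131
96^13 ≡ 70
96^26 ≡ 168
96^39 ≡ 99
96^52 ≡ 1
Therefore the multiplicative order of 96 modulo 169 is 52.

52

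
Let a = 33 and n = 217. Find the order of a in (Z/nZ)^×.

ord(33) | φ(217) = φ(7·31) = (7−1)·(31−1) = 6·30 = 180 = 2^2 · 3^2 · 5.
Divisors of 180: 1, 2, 3, 4, 5, 6, 9, 10, 12, 15, 18, 20, 30, 36, 45, 60, 90, 180.
Compute 33^d (mod 217) for the divisors d until we hit 1:
33^1 ≡ 33
33^2 ≡ 4
33^3 ≡ 132
33^4 ≡ 16
33^5 ≡ 94
33^6 ≡ 64
33^9 ≡ 202
33^10 ≡ 156
33^12 ≡ 190
33^15 ≡ 125
33^18 ≡ 8
33^20 ≡ 32
33^30 ≡ 1
So ord_217(33) = 30.

30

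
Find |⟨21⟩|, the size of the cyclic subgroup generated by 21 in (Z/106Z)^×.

ord(21) | φ(106) = φ(2)·φ(53) = 1·52 = 52 = 2^2 · 13.
Divisors of 52: 1, 2, 4, 13, 26, 52.
Test each divisor d:
21^1 ≡ 21
21^2 ≡ 17
21^4 ≡ 77
21^13 ≡ 23
21^26 ≡ 105
21^52 ≡ 1
So ord_106(21) = 52.

52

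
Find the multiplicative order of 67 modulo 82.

By Lagrange's theorem, ord_82(67) divides φ(82) = φ(2)·φ(41) = 1·40 = 40 = 2^3 · 5.
Divisors of 40: 1, 2, 4, 5, 8, 10, 20, 40.
Check 67^d mod 82 for each divisor in increasing order:
67^1 ≡ 67 (mod 82)
67^2 ≡ 61 (mod 82)
67^4 ≡ 31 (mod 82)
67^5 ≡ 27 (mod 82)
67^8 ≡ 59 (mod 82)
67^10 ≡ 73 (mod 82)
67^20 ≡ 81 (mod 82)
67^40 ≡ 1 (mod 82) ✓
Therefore the multiplicative order of 67 modulo 82 is 40.

40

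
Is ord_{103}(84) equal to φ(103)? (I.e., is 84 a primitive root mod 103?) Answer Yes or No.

Yes

φ(103) = 103 − 1 = 102 = 2 · 3 · 17.
Test 84^(102/q) mod 103 for each prime factor q of 102:
84^51 ≡ 102 (mod 103)  [q = 2: ≢ 1 ✓]
84^34 ≡ 46 (mod 103)  [q = 3: ≢ 1 ✓]
84^6 ≡ 13 (mod 103)  [q = 17: ≢ 1 ✓]
All checks pass, so 84 has order 102 and is a primitive root modulo 103.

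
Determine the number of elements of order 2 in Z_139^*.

1

φ(139) = 139 − 1 = 138 = 2 · 3 · 23.
(Z/139Z)^× is cyclic (|G| = 138); a cyclic group of order m has exactly φ(d) elements of each order d | m, and none otherwise.
2 | 138, and φ(2) = 2 − 1 = 1.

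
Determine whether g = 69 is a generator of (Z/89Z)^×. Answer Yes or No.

φ(89) = 89 − 1 = 88 = 2^3 · 11.
An element g generates (Z/89Z)^× iff g^(88/q) ≢ 1 (mod 89) for each prime q ∈ {2, 11}.
69^44 ≡ 1 (mod 89)  [q = 2: ≡ 1 ✗]
69^8 ≡ 39 (mod 89)  [q = 11: ≢ 1 ✓]
Since 69^44 ≡ 1, the order of 69 divides 44 < 88, so 69 is not a primitive root.

No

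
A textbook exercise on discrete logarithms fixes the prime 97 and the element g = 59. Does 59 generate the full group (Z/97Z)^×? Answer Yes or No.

φ(97) = 97 − 1 = 96 = 2^5 · 3.
An element g generates (Z/97Z)^× iff g^(96/q) ≢ 1 (mod 97) for each prime q ∈ {2, 3}.
59^48 ≡ 96 (mod 97)  [q = 2: ≢ 1 ✓]
59^32 ≡ 35 (mod 97)  [q = 3: ≢ 1 ✓]
Every test exponent gives a nontrivial residue, hence 59 generates the full group.

Yes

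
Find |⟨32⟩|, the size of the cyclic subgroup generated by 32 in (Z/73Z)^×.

9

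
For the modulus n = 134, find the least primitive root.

φ(134) = φ(2)·φ(67) = 1·66 = 66 = 2 · 3 · 11.
g is a primitive root iff g^(66/q) ≢ 1 (mod 134) for each prime q ∈ {2, 3, 11}.
g = 2: gcd(2, 134) = 2 > 1, not a unit — skip.
g = 3: 3^33 ≡ 133; 3^22 ≡ 1 — hits 1, so not a primitive root.
g = 4: gcd(4, 134) = 2 > 1, not a unit — skip.
g = 5: 5^33 ≡ 133; 5^22 ≡ 1 — hits 1, so not a primitive root.
g = 6: gcd(6, 134) = 2 > 1, not a unit — skip.
g = 7: 7^33 ≡ 133; 7^22 ≡ 29; 7^6 ≡ 131 — none is 1, so 7 is a primitive root.
The smallest primitive root modulo 134 is 7.

7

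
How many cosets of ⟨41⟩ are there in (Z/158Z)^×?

3

ord(41) | φ(158) = φ(2)·φ(79) = 1·78 = 78 = 2 · 3 · 13.
Divisors of 78: 1, 2, 3, 6, 13, 26, 39, 78.
Test each divisor d:
41^1 ≡ 41 (mod 158)
41^2 ≡ 101 (mod 158)
41^3 ≡ 33 (mod 158)
41^6 ≡ 141 (mod 158)
41^13 ≡ 157 (mod 158)
41^26 ≡ 1 (mod 158) ✓
So ord_158(41) = 26, hence |⟨41⟩| = 26.
Index = |(Z/158Z)^×| / |⟨41⟩| = 78 / 26 = 3.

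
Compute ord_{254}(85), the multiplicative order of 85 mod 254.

126

Since 85 ∈ (Z/254Z)^×, its order divides φ(254) = φ(2)·φ(127) = 1·126 = 126 = 2 · 3^2 · 7.
Divisors of 126: 1, 2, 3, 6, 7, 9, 14, 18, 21, 42, 63, 126.
Compute 85^d (mod 254) for the divisors d until we hit 1:
85^1 ≡ 85 (mod 254)
85^2 ≡ 113 (mod 254)
85^3 ≡ 207 (mod 254)
85^6 ≡ 177 (mod 254)
85^7 ≡ 59 (mod 254)
85^9 ≡ 63 (mod 254)
85^14 ≡ 179 (mod 254)
85^18 ≡ 159 (mod 254)
85^21 ≡ 147 (mod 254)
85^42 ≡ 19 (mod 254)
85^63 ≡ 253 (mod 254)
85^126 ≡ 1 (mod 254) ✓
Hence ord(85) = 126.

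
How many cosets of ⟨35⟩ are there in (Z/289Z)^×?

16

By Lagrange's theorem, ord_289(35) divides φ(289) = φ(17^2) = 17·(17−1) = 272 = 2^4 · 17.
Divisors of 272: 1, 2, 4, 8, 16, 17, 34, 68, 136, 272.
Check 35^d mod 289 for each divisor in increasing order:
35^1 ≡ 35
35^2 ≡ 69
35^4 ≡ 137
35^8 ≡ 273
35^16 ≡ 256
35^17 ≡ 1
Thus |⟨35⟩| = ord(35) = 17.
Index = |(Z/289Z)^×| / |⟨35⟩| = 272 / 17 = 16.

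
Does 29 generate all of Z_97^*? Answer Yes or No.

Yes

φ(97) = 97 − 1 = 96 = 2^5 · 3.
29 is a primitive root mod 97 iff 29^(φ(97)/q) ≢ 1 for every prime q | φ(97), i.e. q ∈ {2, 3}.
29^48 ≡ 96 (mod 97)  [q = 2: ≢ 1 ✓]
29^32 ≡ 35 (mod 97)  [q = 3: ≢ 1 ✓]
All checks pass, so 29 has order 96 and is a primitive root modulo 97.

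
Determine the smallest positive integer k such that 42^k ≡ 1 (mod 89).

44

The order of 42 must divide φ(89) = 89 − 1 = 88 = 2^3 · 11.
Divisors of 88: 1, 2, 4, 8, 11, 22, 44, 88.
Test each divisor d:
42^1 ≡ 42
42^2 ≡ 73
42^4 ≡ 78
42^8 ≡ 32
42^11 ≡ 34
42^22 ≡ 88
42^44 ≡ 1
The smallest such exponent is 44, so the order of 42 is 44.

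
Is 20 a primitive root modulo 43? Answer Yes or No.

Yes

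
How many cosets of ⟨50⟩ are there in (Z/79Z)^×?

2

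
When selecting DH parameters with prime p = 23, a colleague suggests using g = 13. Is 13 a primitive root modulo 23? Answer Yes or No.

No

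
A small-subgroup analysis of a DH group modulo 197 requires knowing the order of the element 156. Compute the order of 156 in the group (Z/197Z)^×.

49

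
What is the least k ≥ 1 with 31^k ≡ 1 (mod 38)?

The order of 31 must divide φ(38) = φ(2)·φ(19) = 1·18 = 18 = 2 · 3^2.
Divisors of 18: 1, 2, 3, 6, 9, 18.
Compute 31^d (mod 38) for the divisors d until we hit 1:
31^1 ≡ 31
31^2 ≡ 11
31^3 ≡ 37
31^6 ≡ 1
The smallest such exponent is 6, so the order of 31 is 6.

6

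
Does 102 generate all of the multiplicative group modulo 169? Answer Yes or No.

Yes

φ(169) = φ(13^2) = 13·(13−1) = 156 = 2^2 · 3 · 13.
Test 102^(156/q) mod 169 for each prime factor q of 156:
102^78 ≡ 168 (mod 169)  [q = 2: ≢ 1 ✓]
102^52 ≡ 146 (mod 169)  [q = 3: ≢ 1 ✓]
102^12 ≡ 92 (mod 169)  [q = 13: ≢ 1 ✓]
Every test exponent gives a nontrivial residue, hence 102 generates the full group.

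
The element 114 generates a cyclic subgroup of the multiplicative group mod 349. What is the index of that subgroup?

1

By Lagrange's theorem, ord_349(114) divides φ(349) = 349 − 1 = 348 = 2^2 · 3 · 29.
Divisors of 348: 1, 2, 3, 4, 6, 12, 29, 58, 87, 116, 174, 348.
Check 114^d mod 349 for each divisor in increasing order:
114^1 ≡ 114 (mod 349)
114^2 ≡ 83 (mod 349)
114^3 ≡ 39 (mod 349)
114^4 ≡ 258 (mod 349)
114^6 ≡ 125 (mod 349)
114^12 ≡ 269 (mod 349)
114^29 ≡ 160 (mod 349)
114^58 ≡ 123 (mod 349)
114^87 ≡ 136 (mod 349)
114^116 ≡ 122 (mod 349)
114^174 ≡ 348 (mod 349)
114^348 ≡ 1 (mod 349) ✓
Thus |⟨114⟩| = ord(114) = 348.
The index is φ(349) / ord(114) = 348 / 348 = 1.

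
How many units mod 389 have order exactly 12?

φ(389) = 389 − 1 = 388 = 2^2 · 97.
(Z/389Z)^× is cyclic (|G| = 388); a cyclic group of order m has exactly φ(d) elements of each order d | m, and none otherwise.
Since 12 ∤ 388, the count is 0.

0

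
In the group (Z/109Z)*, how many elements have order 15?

φ(109) = 109 − 1 = 108 = 2^2 · 3^3.
(Z/109Z)^× is cyclic (|G| = 108); a cyclic group of order m has exactly φ(d) elements of each order d | m, and none otherwise.
Since 15 ∤ 108, the count is 0.

0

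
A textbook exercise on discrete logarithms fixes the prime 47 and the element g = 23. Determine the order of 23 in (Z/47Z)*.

Since 23 ∈ (Z/47Z)^×, its order divides φ(47) = 47 − 1 = 46 = 2 · 23.
Divisors of 46: 1, 2, 23, 46.
Evaluate successive powers at the divisors of 46:
23^1 ≡ 23
23^2 ≡ 12
23^23 ≡ 46
23^46 ≡ 1
The smallest such exponent is 46, so the order of 23 is 46.

46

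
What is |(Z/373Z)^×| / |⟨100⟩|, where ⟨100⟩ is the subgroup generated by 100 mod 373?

The order of 100 must divide φ(373) = 373 − 1 = 372 = 2^2 · 3 · 31.
Divisors of 372: 1, 2, 3, 4, 6, 12, 31, 62, 93, 124, 186, 372.
Evaluate successive powers at the divisors of 372:
100^1 ≡ 100 (mod 373)
100^2 ≡ 302 (mod 373)
100^3 ≡ 360 (mod 373)
100^4 ≡ 192 (mod 373)
100^6 ≡ 169 (mod 373)
100^12 ≡ 213 (mod 373)
100^31 ≡ 284 (mod 373)
100^62 ≡ 88 (mod 373)
100^93 ≡ 1 (mod 373) ✓
Thus |⟨100⟩| = ord(100) = 93.
[(Z/373Z)^× : ⟨100⟩] = 372/93 = 4.

4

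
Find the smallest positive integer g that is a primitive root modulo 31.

φ(31) = 31 − 1 = 30 = 2 · 3 · 5.
Test candidates g = 2, 3, … against the prime factors q ∈ {2, 3, 5} of φ(31): g is a generator iff g^(30/q) ≢ 1 for every such q.
g = 2: 2^15 ≡ 1 — hits 1, so not a primitive root.
g = 3: 3^15 ≡ 30; 3^10 ≡ 25; 3^6 ≡ 16 — none is 1, so 3 is a primitive root.
Hence the least primitive root of 31 is 3.

3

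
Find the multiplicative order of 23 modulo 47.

46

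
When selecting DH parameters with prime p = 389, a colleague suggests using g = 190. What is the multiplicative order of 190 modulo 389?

Since 190 ∈ (Z/389Z)^×, its order divides φ(389) = 389 − 1 = 388 = 2^2 · 97.
Divisors of 388: 1, 2, 4, 97, 194, 388.
Evaluate successive powers at the divisors of 388:
190^1 ≡ 190
190^2 ≡ 312
190^4 ≡ 94
190^97 ≡ 274
190^194 ≡ 388
190^388 ≡ 1
Therefore the multiplicative order of 190 modulo 389 is 388.

388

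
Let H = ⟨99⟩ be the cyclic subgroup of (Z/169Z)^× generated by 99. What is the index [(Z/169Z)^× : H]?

39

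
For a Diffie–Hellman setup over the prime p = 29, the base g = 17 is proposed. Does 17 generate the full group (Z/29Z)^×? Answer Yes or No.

φ(29) = 29 − 1 = 28 = 2^2 · 7.
It suffices to check that the order of 17 is not a proper divisor of 28: compute 17^(28/q) for q ∈ {2, 7}.
17^14 ≡ 28 (mod 29)  [q = 2: ≢ 1 ✓]
17^4 ≡ 1 (mod 29)  [q = 7: ≡ 1 ✗]
The check at q = 7 fails, so 17 generates a proper subgroup.

No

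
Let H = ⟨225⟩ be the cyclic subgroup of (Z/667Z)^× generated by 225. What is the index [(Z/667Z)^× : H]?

4

Since 225 ∈ (Z/667Z)^×, its order divides φ(667) = φ(23·29) = (23−1)·(29−1) = 22·28 = 616 = 2^3 · 7 · 11.
Divisors of 616: 1, 2, 4, 7, 8, 11, 14, 22, 28, 44, 56, 77, 88, 154, 308, 616.
Test each divisor d:
225^1 ≡ 225 (mod 667)
225^2 ≡ 600 (mod 667)
225^4 ≡ 487 (mod 667)
225^7 ≡ 144 (mod 667)
225^8 ≡ 384 (mod 667)
225^11 ≡ 93 (mod 667)
225^14 ≡ 59 (mod 667)
225^22 ≡ 645 (mod 667)
225^28 ≡ 146 (mod 667)
225^44 ≡ 484 (mod 667)
225^56 ≡ 639 (mod 667)
225^77 ≡ 231 (mod 667)
225^88 ≡ 139 (mod 667)
225^154 ≡ 1 (mod 667) ✓
The order of 225 is 154, so the subgroup it generates has 154 elements.
Index = |(Z/667Z)^×| / |⟨225⟩| = 616 / 154 = 4.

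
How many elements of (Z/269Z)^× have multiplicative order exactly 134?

66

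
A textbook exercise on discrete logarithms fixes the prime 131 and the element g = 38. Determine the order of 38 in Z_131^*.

65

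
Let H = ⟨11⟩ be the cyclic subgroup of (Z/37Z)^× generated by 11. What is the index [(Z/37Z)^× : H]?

The order of 11 must divide φ(37) = 37 − 1 = 36 = 2^2 · 3^2.
Divisors of 36: 1, 2, 3, 4, 6, 9, 12, 18, 36.
Evaluate successive powers at the divisors of 36:
11^1 ≡ 11
11^2 ≡ 10
11^3 ≡ 36
11^4 ≡ 26
11^6 ≡ 1
So ord_37(11) = 6, hence |⟨11⟩| = 6.
[(Z/37Z)^× : ⟨11⟩] = 36/6 = 6.

6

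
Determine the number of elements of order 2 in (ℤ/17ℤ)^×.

1

φ(17) = 17 − 1 = 16 = 2^4.
Since (Z/17Z)^× is cyclic of order 16, the number of elements of order d is φ(d) when d | 16 and 0 otherwise.
2 | 16, and φ(2) = 2 − 1 = 1.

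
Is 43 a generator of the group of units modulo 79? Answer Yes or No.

Yes

φ(79) = 79 − 1 = 78 = 2 · 3 · 13.
An element g generates (Z/79Z)^× iff g^(78/q) ≢ 1 (mod 79) for each prime q ∈ {2, 3, 13}.
43^39 ≡ 78 (mod 79)  [q = 2: ≢ 1 ✓]
43^26 ≡ 23 (mod 79)  [q = 3: ≢ 1 ✓]
43^6 ≡ 62 (mod 79)  [q = 13: ≢ 1 ✓]
All checks pass, so 43 has order 78 and is a primitive root modulo 79.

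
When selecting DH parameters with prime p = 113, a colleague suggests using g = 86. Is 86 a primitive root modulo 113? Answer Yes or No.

Yes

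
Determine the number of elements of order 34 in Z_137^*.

16

φ(137) = 137 − 1 = 136 = 2^3 · 17.
(Z/137Z)^× is cyclic (|G| = 136); a cyclic group of order m has exactly φ(d) elements of each order d | m, and none otherwise.
34 = 2 · 17 divides 136, and φ(34) = 16.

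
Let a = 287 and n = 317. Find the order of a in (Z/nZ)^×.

316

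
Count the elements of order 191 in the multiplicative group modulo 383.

φ(383) = 383 − 1 = 382 = 2 · 191.
In a cyclic group of order 382, there are φ(d) elements of order d for each divisor d of 382, and zero for non-divisors.
191 | 382, and φ(191) = 191 − 1 = 190.

190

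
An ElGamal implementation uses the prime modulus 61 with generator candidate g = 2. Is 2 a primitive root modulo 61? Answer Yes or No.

Yes

φ(61) = 61 − 1 = 60 = 2^2 · 3 · 5.
2 is a primitive root mod 61 iff 2^(φ(61)/q) ≢ 1 for every prime q | φ(61), i.e. q ∈ {2, 3, 5}.
2^30 ≡ 60 (mod 61)  [q = 2: ≢ 1 ✓]
2^20 ≡ 47 (mod 61)  [q = 3: ≢ 1 ✓]
2^12 ≡ 9 (mod 61)  [q = 5: ≢ 1 ✓]
None equal 1, so ord_61(2) = 60: 2 is a primitive root.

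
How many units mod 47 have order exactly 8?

0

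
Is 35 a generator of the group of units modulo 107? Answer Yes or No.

No

φ(107) = 107 − 1 = 106 = 2 · 53.
An element g generates (Z/107Z)^× iff g^(106/q) ≢ 1 (mod 107) for each prime q ∈ {2, 53}.
35^53 ≡ 1 (mod 107)  [q = 2: ≡ 1 ✗]
35^2 ≡ 48 (mod 107)  [q = 53: ≢ 1 ✓]
Since 35^53 ≡ 1, the order of 35 divides 53 < 106, so 35 is not a primitive root.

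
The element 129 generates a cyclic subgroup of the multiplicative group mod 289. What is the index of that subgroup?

1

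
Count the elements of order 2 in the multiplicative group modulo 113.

φ(113) = 113 − 1 = 112 = 2^4 · 7.
(Z/113Z)^× is cyclic (|G| = 112); a cyclic group of order m has exactly φ(d) elements of each order d | m, and none otherwise.
2 | 112, and φ(2) = 2 − 1 = 1.

1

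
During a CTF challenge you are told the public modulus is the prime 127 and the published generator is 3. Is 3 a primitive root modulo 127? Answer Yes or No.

Yes

φ(127) = 127 − 1 = 126 = 2 · 3^2 · 7.
It suffices to check that the order of 3 is not a proper divisor of 126: compute 3^(126/q) for q ∈ {2, 3, 7}.
3^63 ≡ 126 (mod 127)  [q = 2: ≢ 1 ✓]
3^42 ≡ 107 (mod 127)  [q = 3: ≢ 1 ✓]
3^18 ≡ 4 (mod 127)  [q = 7: ≢ 1 ✓]
None equal 1, so ord_127(3) = 126: 3 is a primitive root.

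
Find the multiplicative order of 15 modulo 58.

28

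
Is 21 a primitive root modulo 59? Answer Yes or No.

φ(59) = 59 − 1 = 58 = 2 · 29.
It suffices to check that the order of 21 is not a proper divisor of 58: compute 21^(58/q) for q ∈ {2, 29}.
21^29 ≡ 1 (mod 59)  [q = 2: ≡ 1 ✗]
21^2 ≡ 28 (mod 59)  [q = 29: ≢ 1 ✓]
Since 21^29 ≡ 1, the order of 21 divides 29 < 58, so 21 is not a primitive root.

No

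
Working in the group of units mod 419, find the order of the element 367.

418

Since 367 ∈ (Z/419Z)^×, its order divides φ(419) = 419 − 1 = 418 = 2 · 11 · 19.
Divisors of 418: 1, 2, 11, 19, 22, 38, 209, 418.
Evaluate successive powers at the divisors of 418:
367^1 ≡ 367
367^2 ≡ 190
367^11 ≡ 305
367^19 ≡ 350
367^22 ≡ 7
367^38 ≡ 152
367^209 ≡ 418
367^418 ≡ 1
So ord_419(367) = 418.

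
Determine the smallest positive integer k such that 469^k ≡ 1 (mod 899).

The order of 469 must divide φ(899) = φ(29·31) = (29−1)·(31−1) = 28·30 = 840 = 2^3 · 3 · 5 · 7.
Divisors of 840: 1, 2, 3, 4, 5, 6, 7, 8, 10, 12, 14, 15, 20, 21, 24, 28, 30, 35, 40, 42, 56, 60, 70, 84, 105, 120, 140, 168, 210, 280, 420, 840.
Evaluate successive powers at the divisors of 840:
469^1 ≡ 469 (mod 899)
469^2 ≡ 605 (mod 899)
469^3 ≡ 560 (mod 899)
469^4 ≡ 132 (mod 899)
469^5 ≡ 776 (mod 899)
469^6 ≡ 748 (mod 899)
469^7 ≡ 202 (mod 899)
469^8 ≡ 343 (mod 899)
469^10 ≡ 745 (mod 899)
469^12 ≡ 326 (mod 899)
469^14 ≡ 349 (mod 899)
469^15 ≡ 63 (mod 899)
469^20 ≡ 342 (mod 899)
469^21 ≡ 376 (mod 899)
469^24 ≡ 194 (mod 899)
469^28 ≡ 436 (mod 899)
469^30 ≡ 373 (mod 899)
469^35 ≡ 869 (mod 899)
469^40 ≡ 94 (mod 899)
469^42 ≡ 233 (mod 899)
469^56 ≡ 407 (mod 899)
469^60 ≡ 683 (mod 899)
469^70 ≡ 1 (mod 899) ✓
Hence ord(469) = 70.

70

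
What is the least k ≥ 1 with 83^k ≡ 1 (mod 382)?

190

Since 83 ∈ (Z/382Z)^×, its order divides φ(382) = φ(2)·φ(191) = 1·190 = 190 = 2 · 5 · 19.
Divisors of 190: 1, 2, 5, 10, 19, 38, 95, 190.
Evaluate successive powers at the divisors of 190:
83^1 ≡ 83 (mod 382)
83^2 ≡ 13 (mod 382)
83^5 ≡ 275 (mod 382)
83^10 ≡ 371 (mod 382)
83^19 ≡ 273 (mod 382)
83^38 ≡ 39 (mod 382)
83^95 ≡ 381 (mod 382)
83^190 ≡ 1 (mod 382) ✓
Therefore the multiplicative order of 83 modulo 382 is 190.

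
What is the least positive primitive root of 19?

2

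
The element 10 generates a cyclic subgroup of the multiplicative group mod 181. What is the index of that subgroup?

1

Since 10 ∈ (Z/181Z)^×, its order divides φ(181) = 181 − 1 = 180 = 2^2 · 3^2 · 5.
Divisors of 180: 1, 2, 3, 4, 5, 6, 9, 10, 12, 15, 18, 20, 30, 36, 45, 60, 90, 180.
Compute 10^d (mod 181) for the divisors d until we hit 1:
10^1 ≡ 10 (mod 181)
10^2 ≡ 100 (mod 181)
10^3 ≡ 95 (mod 181)
10^4 ≡ 45 (mod 181)
10^5 ≡ 88 (mod 181)
10^6 ≡ 156 (mod 181)
10^9 ≡ 159 (mod 181)
10^10 ≡ 142 (mod 181)
10^12 ≡ 82 (mod 181)
10^15 ≡ 7 (mod 181)
10^18 ≡ 122 (mod 181)
10^20 ≡ 73 (mod 181)
10^30 ≡ 49 (mod 181)
10^36 ≡ 42 (mod 181)
10^45 ≡ 162 (mod 181)
10^60 ≡ 48 (mod 181)
10^90 ≡ 180 (mod 181)
10^180 ≡ 1 (mod 181) ✓
So ord_181(10) = 180, hence |⟨10⟩| = 180.
Index = |(Z/181Z)^×| / |⟨10⟩| = 180 / 180 = 1.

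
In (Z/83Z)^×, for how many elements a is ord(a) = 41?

40

φ(83) = 83 − 1 = 82 = 2 · 41.
(Z/83Z)^× is cyclic (|G| = 82); a cyclic group of order m has exactly φ(d) elements of each order d | m, and none otherwise.
41 | 82, and φ(41) = 41 − 1 = 40.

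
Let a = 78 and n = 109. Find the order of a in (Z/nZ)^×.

27

Since 78 ∈ (Z/109Z)^×, its order divides φ(109) = 109 − 1 = 108 = 2^2 · 3^3.
Divisors of 108: 1, 2, 3, 4, 6, 9, 12, 18, 27, 36, 54, 108.
Test each divisor d:
78^1 ≡ 78 (mod 109)
78^2 ≡ 89 (mod 109)
78^3 ≡ 75 (mod 109)
78^4 ≡ 73 (mod 109)
78^6 ≡ 66 (mod 109)
78^9 ≡ 45 (mod 109)
78^12 ≡ 105 (mod 109)
78^18 ≡ 63 (mod 109)
78^27 ≡ 1 (mod 109) ✓
Hence ord(78) = 27.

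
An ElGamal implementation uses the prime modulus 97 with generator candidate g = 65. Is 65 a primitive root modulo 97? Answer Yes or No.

No

φ(97) = 97 − 1 = 96 = 2^5 · 3.
Test 65^(96/q) mod 97 for each prime factor q of 96:
65^48 ≡ 1 (mod 97)  [q = 2: ≡ 1 ✗]
65^32 ≡ 61 (mod 97)  [q = 3: ≢ 1 ✓]
Since 65^48 ≡ 1, the order of 65 divides 48 < 96, so 65 is not a primitive root.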